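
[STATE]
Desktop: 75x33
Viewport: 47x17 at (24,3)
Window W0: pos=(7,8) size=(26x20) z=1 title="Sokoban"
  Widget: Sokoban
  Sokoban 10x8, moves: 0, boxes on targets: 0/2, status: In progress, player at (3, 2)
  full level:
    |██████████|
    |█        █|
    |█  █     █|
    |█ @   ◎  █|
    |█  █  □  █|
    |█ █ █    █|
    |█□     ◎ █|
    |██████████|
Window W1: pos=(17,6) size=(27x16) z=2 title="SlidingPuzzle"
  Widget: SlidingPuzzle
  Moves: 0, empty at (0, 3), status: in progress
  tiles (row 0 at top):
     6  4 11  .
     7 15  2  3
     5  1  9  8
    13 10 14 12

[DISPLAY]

                                               
                                               
                                               
━━━━━━━━━━━━━━━━━━━┓                           
ngPuzzle           ┃                           
───────────────────┨                           
────┬────┬────┐    ┃                           
  4 │ 11 │    │    ┃                           
────┼────┼────┤    ┃                           
 15 │  2 │  3 │    ┃                           
────┼────┼────┤    ┃                           
  1 │  9 │  8 │    ┃                           
────┼────┼────┤    ┃                           
 10 │ 14 │ 12 │    ┃                           
────┴────┴────┘    ┃                           
 0                 ┃                           
                   ┃                           


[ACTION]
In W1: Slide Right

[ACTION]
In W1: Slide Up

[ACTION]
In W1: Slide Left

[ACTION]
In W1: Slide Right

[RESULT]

                                               
                                               
                                               
━━━━━━━━━━━━━━━━━━━┓                           
ngPuzzle           ┃                           
───────────────────┨                           
────┬────┬────┐    ┃                           
  4 │  2 │ 11 │    ┃                           
────┼────┼────┤    ┃                           
 15 │    │  3 │    ┃                           
────┼────┼────┤    ┃                           
  1 │  9 │  8 │    ┃                           
────┼────┼────┤    ┃                           
 10 │ 14 │ 12 │    ┃                           
────┴────┴────┘    ┃                           
 4                 ┃                           
                   ┃                           


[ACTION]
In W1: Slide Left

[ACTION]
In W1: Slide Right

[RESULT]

                                               
                                               
                                               
━━━━━━━━━━━━━━━━━━━┓                           
ngPuzzle           ┃                           
───────────────────┨                           
────┬────┬────┐    ┃                           
  4 │  2 │ 11 │    ┃                           
────┼────┼────┤    ┃                           
 15 │    │  3 │    ┃                           
────┼────┼────┤    ┃                           
  1 │  9 │  8 │    ┃                           
────┼────┼────┤    ┃                           
 10 │ 14 │ 12 │    ┃                           
────┴────┴────┘    ┃                           
 6                 ┃                           
                   ┃                           


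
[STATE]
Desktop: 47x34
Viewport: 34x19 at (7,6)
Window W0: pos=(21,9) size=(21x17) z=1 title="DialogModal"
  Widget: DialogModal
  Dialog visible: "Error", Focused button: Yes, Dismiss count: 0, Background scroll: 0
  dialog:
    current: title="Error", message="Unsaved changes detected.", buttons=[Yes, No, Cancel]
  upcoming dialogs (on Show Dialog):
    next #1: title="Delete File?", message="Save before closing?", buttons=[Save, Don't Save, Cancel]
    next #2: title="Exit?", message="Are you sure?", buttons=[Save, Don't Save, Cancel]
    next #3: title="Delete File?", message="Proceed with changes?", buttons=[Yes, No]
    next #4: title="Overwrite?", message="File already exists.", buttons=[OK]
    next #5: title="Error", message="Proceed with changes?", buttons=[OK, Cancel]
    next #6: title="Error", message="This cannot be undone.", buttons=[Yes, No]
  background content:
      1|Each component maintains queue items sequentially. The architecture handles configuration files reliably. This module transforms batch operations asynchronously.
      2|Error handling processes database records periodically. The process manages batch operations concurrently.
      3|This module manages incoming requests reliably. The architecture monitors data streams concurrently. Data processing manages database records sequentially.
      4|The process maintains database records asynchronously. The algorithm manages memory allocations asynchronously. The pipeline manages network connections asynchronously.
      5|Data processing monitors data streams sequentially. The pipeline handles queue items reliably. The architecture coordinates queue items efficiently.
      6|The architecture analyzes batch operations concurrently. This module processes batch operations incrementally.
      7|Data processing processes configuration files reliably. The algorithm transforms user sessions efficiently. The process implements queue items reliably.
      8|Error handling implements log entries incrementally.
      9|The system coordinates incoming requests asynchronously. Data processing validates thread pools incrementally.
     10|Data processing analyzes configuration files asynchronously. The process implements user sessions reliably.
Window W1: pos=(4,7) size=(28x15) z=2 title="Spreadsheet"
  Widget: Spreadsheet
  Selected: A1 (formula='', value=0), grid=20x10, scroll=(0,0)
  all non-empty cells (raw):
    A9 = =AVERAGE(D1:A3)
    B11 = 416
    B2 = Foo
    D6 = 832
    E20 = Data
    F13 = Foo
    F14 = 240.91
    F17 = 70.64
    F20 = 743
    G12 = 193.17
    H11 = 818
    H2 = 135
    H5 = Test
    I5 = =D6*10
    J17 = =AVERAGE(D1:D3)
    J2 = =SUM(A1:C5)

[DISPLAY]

                                  
━━━━━━━━━━━━━━━━━━━━━━━━┓         
preadsheet              ┃         
────────────────────────┨━━━━━━━━━
:                       ┃al       
     A       B       C  ┃─────────
------------------------┃nent main
1      [0]       0      ┃ling proc
2        0Foo           ┃e manages
3        0       0      ┃s maintai
4        0       0      ┃──────┐on
5        0       0      ┃or    │an
6        0       0      ┃ chang│ro
7        0       0      ┃No   C│pl
8        0       0      ┃──────┘na
━━━━━━━━━━━━━━━━━━━━━━━━┛ssing ana
              ┃                   
              ┃                   
              ┃                   


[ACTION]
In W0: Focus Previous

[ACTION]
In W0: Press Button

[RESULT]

                                  
━━━━━━━━━━━━━━━━━━━━━━━━┓         
preadsheet              ┃         
────────────────────────┨━━━━━━━━━
:                       ┃al       
     A       B       C  ┃─────────
------------------------┃nent main
1      [0]       0      ┃ling proc
2        0Foo           ┃e manages
3        0       0      ┃s maintai
4        0       0      ┃ssing mon
5        0       0      ┃ecture an
6        0       0      ┃ssing pro
7        0       0      ┃ling impl
8        0       0      ┃ coordina
━━━━━━━━━━━━━━━━━━━━━━━━┛ssing ana
              ┃                   
              ┃                   
              ┃                   


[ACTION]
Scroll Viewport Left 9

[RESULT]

                                  
    ┏━━━━━━━━━━━━━━━━━━━━━━━━━━┓  
    ┃ Spreadsheet              ┃  
    ┠──────────────────────────┨━━
    ┃A1:                       ┃al
    ┃       A       B       C  ┃──
    ┃--------------------------┃ne
    ┃  1      [0]       0      ┃li
    ┃  2        0Foo           ┃e 
    ┃  3        0       0      ┃s 
    ┃  4        0       0      ┃ss
    ┃  5        0       0      ┃ec
    ┃  6        0       0      ┃ss
    ┃  7        0       0      ┃li
    ┃  8        0       0      ┃ c
    ┗━━━━━━━━━━━━━━━━━━━━━━━━━━┛ss
                     ┃            
                     ┃            
                     ┃            


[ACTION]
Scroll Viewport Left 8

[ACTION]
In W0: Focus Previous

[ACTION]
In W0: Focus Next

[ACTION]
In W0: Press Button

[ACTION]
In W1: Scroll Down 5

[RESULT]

                                  
    ┏━━━━━━━━━━━━━━━━━━━━━━━━━━┓  
    ┃ Spreadsheet              ┃  
    ┠──────────────────────────┨━━
    ┃A1:                       ┃al
    ┃       A       B       C  ┃──
    ┃--------------------------┃ne
    ┃  6        0       0      ┃li
    ┃  7        0       0      ┃e 
    ┃  8        0       0      ┃s 
    ┃  9        0       0      ┃ss
    ┃ 10        0       0      ┃ec
    ┃ 11        0     416      ┃ss
    ┃ 12        0       0      ┃li
    ┃ 13        0       0      ┃ c
    ┗━━━━━━━━━━━━━━━━━━━━━━━━━━┛ss
                     ┃            
                     ┃            
                     ┃            


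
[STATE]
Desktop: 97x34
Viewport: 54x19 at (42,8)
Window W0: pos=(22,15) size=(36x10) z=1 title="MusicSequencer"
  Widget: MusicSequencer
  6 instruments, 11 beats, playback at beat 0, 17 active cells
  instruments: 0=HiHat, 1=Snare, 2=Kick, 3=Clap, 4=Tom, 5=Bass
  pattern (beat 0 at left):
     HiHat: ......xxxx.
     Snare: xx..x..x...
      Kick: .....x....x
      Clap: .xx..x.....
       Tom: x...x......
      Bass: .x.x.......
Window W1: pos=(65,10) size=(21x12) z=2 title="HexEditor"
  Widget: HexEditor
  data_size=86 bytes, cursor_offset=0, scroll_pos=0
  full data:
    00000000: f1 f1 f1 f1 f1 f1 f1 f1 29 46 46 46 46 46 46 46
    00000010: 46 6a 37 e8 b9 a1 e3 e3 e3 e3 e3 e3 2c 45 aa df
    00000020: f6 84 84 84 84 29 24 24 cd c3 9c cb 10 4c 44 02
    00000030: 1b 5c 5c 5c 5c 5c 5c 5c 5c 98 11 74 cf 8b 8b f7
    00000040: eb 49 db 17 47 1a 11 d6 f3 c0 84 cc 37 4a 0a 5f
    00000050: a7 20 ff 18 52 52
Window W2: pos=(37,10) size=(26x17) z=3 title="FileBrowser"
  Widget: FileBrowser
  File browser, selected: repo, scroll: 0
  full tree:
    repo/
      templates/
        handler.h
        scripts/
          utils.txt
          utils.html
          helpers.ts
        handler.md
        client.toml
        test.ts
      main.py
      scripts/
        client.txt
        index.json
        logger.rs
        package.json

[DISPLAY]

                                                      
                                                      
━━━━━━━━━━━━━━━━━━━━┓  ┏━━━━━━━━━━━━━━━━━━━┓          
eBrowser            ┃  ┃ HexEditor         ┃          
────────────────────┨  ┠───────────────────┨          
] repo/             ┃  ┃00000000  F1 f1 f1 ┃          
[+] templates/      ┃  ┃00000010  46 6a 37 ┃          
main.py             ┃  ┃00000020  f6 84 84 ┃          
[+] scripts/        ┃  ┃00000030  1b 5c 5c ┃          
                    ┃  ┃00000040  eb 49 db ┃          
                    ┃  ┃00000050  a7 20 ff ┃          
                    ┃  ┃                   ┃          
                    ┃  ┃                   ┃          
                    ┃  ┗━━━━━━━━━━━━━━━━━━━┛          
                    ┃                                 
                    ┃                                 
                    ┃                                 
                    ┃                                 
━━━━━━━━━━━━━━━━━━━━┛                                 


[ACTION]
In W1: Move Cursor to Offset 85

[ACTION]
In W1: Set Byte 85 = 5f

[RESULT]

                                                      
                                                      
━━━━━━━━━━━━━━━━━━━━┓  ┏━━━━━━━━━━━━━━━━━━━┓          
eBrowser            ┃  ┃ HexEditor         ┃          
────────────────────┨  ┠───────────────────┨          
] repo/             ┃  ┃00000000  f1 f1 f1 ┃          
[+] templates/      ┃  ┃00000010  46 6a 37 ┃          
main.py             ┃  ┃00000020  f6 84 84 ┃          
[+] scripts/        ┃  ┃00000030  1b 5c 5c ┃          
                    ┃  ┃00000040  eb 49 db ┃          
                    ┃  ┃00000050  a7 20 ff ┃          
                    ┃  ┃                   ┃          
                    ┃  ┃                   ┃          
                    ┃  ┗━━━━━━━━━━━━━━━━━━━┛          
                    ┃                                 
                    ┃                                 
                    ┃                                 
                    ┃                                 
━━━━━━━━━━━━━━━━━━━━┛                                 


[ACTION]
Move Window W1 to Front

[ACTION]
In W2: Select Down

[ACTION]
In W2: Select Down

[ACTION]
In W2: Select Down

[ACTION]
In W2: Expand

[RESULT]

                                                      
                                                      
━━━━━━━━━━━━━━━━━━━━┓  ┏━━━━━━━━━━━━━━━━━━━┓          
eBrowser            ┃  ┃ HexEditor         ┃          
────────────────────┨  ┠───────────────────┨          
] repo/             ┃  ┃00000000  f1 f1 f1 ┃          
[+] templates/      ┃  ┃00000010  46 6a 37 ┃          
main.py             ┃  ┃00000020  f6 84 84 ┃          
[-] scripts/        ┃  ┃00000030  1b 5c 5c ┃          
  client.txt        ┃  ┃00000040  eb 49 db ┃          
  index.json        ┃  ┃00000050  a7 20 ff ┃          
  logger.rs         ┃  ┃                   ┃          
  package.json      ┃  ┃                   ┃          
                    ┃  ┗━━━━━━━━━━━━━━━━━━━┛          
                    ┃                                 
                    ┃                                 
                    ┃                                 
                    ┃                                 
━━━━━━━━━━━━━━━━━━━━┛                                 


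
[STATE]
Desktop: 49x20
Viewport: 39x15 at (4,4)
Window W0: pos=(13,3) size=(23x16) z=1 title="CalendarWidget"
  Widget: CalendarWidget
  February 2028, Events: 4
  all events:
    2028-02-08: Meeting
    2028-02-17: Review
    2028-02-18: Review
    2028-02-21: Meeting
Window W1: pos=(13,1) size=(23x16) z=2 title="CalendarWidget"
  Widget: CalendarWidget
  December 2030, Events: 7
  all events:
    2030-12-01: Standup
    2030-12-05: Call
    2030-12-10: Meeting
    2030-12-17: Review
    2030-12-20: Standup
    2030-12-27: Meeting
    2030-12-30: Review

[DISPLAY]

         ┃    December 2030    ┃       
         ┃Mo Tu We Th Fr Sa Su ┃       
         ┃                   1*┃       
         ┃ 2  3  4  5*  6  7  8┃       
         ┃ 9 10* 11 12 13 14 15┃       
         ┃16 17* 18 19 20* 21 2┃       
         ┃23 24 25 26 27* 28 29┃       
         ┃30* 31               ┃       
         ┃                     ┃       
         ┃                     ┃       
         ┃                     ┃       
         ┃                     ┃       
         ┗━━━━━━━━━━━━━━━━━━━━━┛       
         ┃                     ┃       
         ┗━━━━━━━━━━━━━━━━━━━━━┛       


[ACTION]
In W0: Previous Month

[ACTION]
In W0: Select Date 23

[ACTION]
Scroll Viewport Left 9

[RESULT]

             ┃    December 2030    ┃   
             ┃Mo Tu We Th Fr Sa Su ┃   
             ┃                   1*┃   
             ┃ 2  3  4  5*  6  7  8┃   
             ┃ 9 10* 11 12 13 14 15┃   
             ┃16 17* 18 19 20* 21 2┃   
             ┃23 24 25 26 27* 28 29┃   
             ┃30* 31               ┃   
             ┃                     ┃   
             ┃                     ┃   
             ┃                     ┃   
             ┃                     ┃   
             ┗━━━━━━━━━━━━━━━━━━━━━┛   
             ┃                     ┃   
             ┗━━━━━━━━━━━━━━━━━━━━━┛   


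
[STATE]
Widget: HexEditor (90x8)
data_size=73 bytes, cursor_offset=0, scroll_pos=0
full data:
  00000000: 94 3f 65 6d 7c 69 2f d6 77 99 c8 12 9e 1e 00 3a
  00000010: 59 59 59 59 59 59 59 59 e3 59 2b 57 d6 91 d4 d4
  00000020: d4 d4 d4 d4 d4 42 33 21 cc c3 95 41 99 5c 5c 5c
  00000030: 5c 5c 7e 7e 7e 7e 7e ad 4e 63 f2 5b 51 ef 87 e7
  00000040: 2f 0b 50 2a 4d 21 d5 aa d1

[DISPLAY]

00000000  94 3f 65 6d 7c 69 2f d6  77 99 c8 12 9e 1e 00 3a  |.?em|i/.w......:|            
00000010  59 59 59 59 59 59 59 59  e3 59 2b 57 d6 91 d4 d4  |YYYYYYYY.Y+W....|            
00000020  d4 d4 d4 d4 d4 42 33 21  cc c3 95 41 99 5c 5c 5c  |.....B3!...A.\\\|            
00000030  5c 5c 7e 7e 7e 7e 7e ad  4e 63 f2 5b 51 ef 87 e7  |\\~~~~~.Nc.[Q...|            
00000040  2f 0b 50 2a 4d 21 d5 aa  d1                       |/.P*M!...       |            
                                                                                          
                                                                                          
                                                                                          


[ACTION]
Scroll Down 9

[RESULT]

00000040  2f 0b 50 2a 4d 21 d5 aa  d1                       |/.P*M!...       |            
                                                                                          
                                                                                          
                                                                                          
                                                                                          
                                                                                          
                                                                                          
                                                                                          


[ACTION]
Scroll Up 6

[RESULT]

00000000  94 3f 65 6d 7c 69 2f d6  77 99 c8 12 9e 1e 00 3a  |.?em|i/.w......:|            
00000010  59 59 59 59 59 59 59 59  e3 59 2b 57 d6 91 d4 d4  |YYYYYYYY.Y+W....|            
00000020  d4 d4 d4 d4 d4 42 33 21  cc c3 95 41 99 5c 5c 5c  |.....B3!...A.\\\|            
00000030  5c 5c 7e 7e 7e 7e 7e ad  4e 63 f2 5b 51 ef 87 e7  |\\~~~~~.Nc.[Q...|            
00000040  2f 0b 50 2a 4d 21 d5 aa  d1                       |/.P*M!...       |            
                                                                                          
                                                                                          
                                                                                          


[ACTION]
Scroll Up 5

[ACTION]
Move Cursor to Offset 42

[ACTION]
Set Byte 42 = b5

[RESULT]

00000000  94 3f 65 6d 7c 69 2f d6  77 99 c8 12 9e 1e 00 3a  |.?em|i/.w......:|            
00000010  59 59 59 59 59 59 59 59  e3 59 2b 57 d6 91 d4 d4  |YYYYYYYY.Y+W....|            
00000020  d4 d4 d4 d4 d4 42 33 21  cc c3 B5 41 99 5c 5c 5c  |.....B3!...A.\\\|            
00000030  5c 5c 7e 7e 7e 7e 7e ad  4e 63 f2 5b 51 ef 87 e7  |\\~~~~~.Nc.[Q...|            
00000040  2f 0b 50 2a 4d 21 d5 aa  d1                       |/.P*M!...       |            
                                                                                          
                                                                                          
                                                                                          


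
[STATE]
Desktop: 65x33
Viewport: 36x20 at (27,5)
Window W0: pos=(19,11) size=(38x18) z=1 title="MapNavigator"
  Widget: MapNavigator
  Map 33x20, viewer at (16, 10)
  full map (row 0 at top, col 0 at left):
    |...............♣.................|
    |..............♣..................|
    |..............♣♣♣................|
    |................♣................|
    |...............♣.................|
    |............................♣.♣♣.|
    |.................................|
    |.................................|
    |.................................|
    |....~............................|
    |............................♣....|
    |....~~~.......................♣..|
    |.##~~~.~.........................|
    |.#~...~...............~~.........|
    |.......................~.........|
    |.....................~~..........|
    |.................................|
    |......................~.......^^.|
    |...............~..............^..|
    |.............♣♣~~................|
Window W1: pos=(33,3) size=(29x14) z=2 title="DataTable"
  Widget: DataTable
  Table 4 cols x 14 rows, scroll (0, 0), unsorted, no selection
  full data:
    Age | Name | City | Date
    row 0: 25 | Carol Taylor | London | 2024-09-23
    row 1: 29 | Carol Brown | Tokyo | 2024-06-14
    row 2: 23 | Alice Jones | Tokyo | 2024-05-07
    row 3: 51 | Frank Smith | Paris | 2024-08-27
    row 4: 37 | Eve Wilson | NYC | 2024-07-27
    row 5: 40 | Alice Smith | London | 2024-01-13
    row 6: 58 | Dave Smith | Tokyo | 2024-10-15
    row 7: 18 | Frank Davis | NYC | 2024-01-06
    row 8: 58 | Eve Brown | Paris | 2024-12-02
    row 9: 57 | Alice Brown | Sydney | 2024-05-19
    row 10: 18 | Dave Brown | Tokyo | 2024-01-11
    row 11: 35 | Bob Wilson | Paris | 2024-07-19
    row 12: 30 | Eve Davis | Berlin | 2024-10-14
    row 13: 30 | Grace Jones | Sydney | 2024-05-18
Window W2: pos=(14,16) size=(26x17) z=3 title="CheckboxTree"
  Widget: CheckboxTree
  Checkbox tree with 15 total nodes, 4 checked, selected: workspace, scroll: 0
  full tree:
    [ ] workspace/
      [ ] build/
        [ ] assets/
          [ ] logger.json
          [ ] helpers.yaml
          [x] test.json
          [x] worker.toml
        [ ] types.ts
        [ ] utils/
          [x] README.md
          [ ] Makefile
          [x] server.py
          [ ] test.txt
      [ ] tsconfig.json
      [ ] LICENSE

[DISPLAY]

      ┠───────────────────────────┨ 
      ┃Age│Name        │City  │Dat┃ 
      ┃───┼────────────┼──────┼───┃ 
      ┃25 │Carol Taylor│London│202┃ 
      ┃29 │Carol Brown │Tokyo │202┃ 
      ┃23 │Alice Jones │Tokyo │202┃ 
━━━━━━┃51 │Frank Smith │Paris │202┃ 
igator┃37 │Eve Wilson  │NYC   │202┃ 
──────┃40 │Alice Smith │London│202┃ 
......┃58 │Dave Smith  │Tokyo │202┃ 
......┃18 │Frank Davis │NYC   │202┃ 
━━━━━━━━━━━━┓━━━━━━━━━━━━━━━━━━━━━┛ 
e           ┃............... ┃      
────────────┨............... ┃      
ce/         ┃............... ┃      
/           ┃............... ┃      
ets/        ┃..........♣.... ┃      
ogger.json  ┃............♣.. ┃      
elpers.yaml ┃............... ┃      
est.json    ┃....~~......... ┃      


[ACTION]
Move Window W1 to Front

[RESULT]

      ┠───────────────────────────┨ 
      ┃Age│Name        │City  │Dat┃ 
      ┃───┼────────────┼──────┼───┃ 
      ┃25 │Carol Taylor│London│202┃ 
      ┃29 │Carol Brown │Tokyo │202┃ 
      ┃23 │Alice Jones │Tokyo │202┃ 
━━━━━━┃51 │Frank Smith │Paris │202┃ 
igator┃37 │Eve Wilson  │NYC   │202┃ 
──────┃40 │Alice Smith │London│202┃ 
......┃58 │Dave Smith  │Tokyo │202┃ 
......┃18 │Frank Davis │NYC   │202┃ 
━━━━━━┗━━━━━━━━━━━━━━━━━━━━━━━━━━━┛ 
e           ┃............... ┃      
────────────┨............... ┃      
ce/         ┃............... ┃      
/           ┃............... ┃      
ets/        ┃..........♣.... ┃      
ogger.json  ┃............♣.. ┃      
elpers.yaml ┃............... ┃      
est.json    ┃....~~......... ┃      


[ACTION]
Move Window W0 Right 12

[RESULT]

      ┠───────────────────────────┨ 
      ┃Age│Name        │City  │Dat┃ 
      ┃───┼────────────┼──────┼───┃ 
      ┃25 │Carol Taylor│London│202┃ 
      ┃29 │Carol Brown │Tokyo │202┃ 
      ┃23 │Alice Jones │Tokyo │202┃ 
┏━━━━━┃51 │Frank Smith │Paris │202┃━
┃ MapN┃37 │Eve Wilson  │NYC   │202┃ 
┠─────┃40 │Alice Smith │London│202┃─
┃  ...┃58 │Dave Smith  │Tokyo │202┃.
┃  ...┃18 │Frank Davis │NYC   │202┃.
━━━━━━┗━━━━━━━━━━━━━━━━━━━━━━━━━━━┛.
e           ┃.......................
────────────┨.......................
ce/         ┃.......................
/           ┃.......................
ets/        ┃......@...........♣....
ogger.json  ┃....................♣..
elpers.yaml ┃.......................
est.json    ┃............~~.........


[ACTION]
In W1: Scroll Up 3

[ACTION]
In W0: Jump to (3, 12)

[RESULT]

      ┠───────────────────────────┨ 
      ┃Age│Name        │City  │Dat┃ 
      ┃───┼────────────┼──────┼───┃ 
      ┃25 │Carol Taylor│London│202┃ 
      ┃29 │Carol Brown │Tokyo │202┃ 
      ┃23 │Alice Jones │Tokyo │202┃ 
┏━━━━━┃51 │Frank Smith │Paris │202┃━
┃ MapN┃37 │Eve Wilson  │NYC   │202┃ 
┠─────┃40 │Alice Smith │London│202┃─
┃     ┃58 │Dave Smith  │Tokyo │202┃.
┃     ┃18 │Frank Davis │NYC   │202┃.
━━━━━━┗━━━━━━━━━━━━━━━━━━━━━━━━━━━┛.
e           ┃   ....................
────────────┨   ....~...............
ce/         ┃   ....................
/           ┃   ....~~~.............
ets/        ┃   .##@~~.~............
ogger.json  ┃   .#~...~.............
elpers.yaml ┃   ....................
est.json    ┃   ....................


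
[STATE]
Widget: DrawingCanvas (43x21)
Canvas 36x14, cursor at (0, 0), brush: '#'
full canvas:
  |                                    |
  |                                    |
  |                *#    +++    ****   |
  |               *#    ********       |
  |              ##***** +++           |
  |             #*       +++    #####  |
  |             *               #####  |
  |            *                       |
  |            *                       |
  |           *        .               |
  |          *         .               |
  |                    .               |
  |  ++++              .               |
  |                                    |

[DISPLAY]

+                                          
                                           
                *#    +++    ****          
               *#    ********              
              ##***** +++                  
             #*       +++    #####         
             *               #####         
            *                              
            *                              
           *        .                      
          *         .                      
                    .                      
  ++++              .                      
                                           
                                           
                                           
                                           
                                           
                                           
                                           
                                           


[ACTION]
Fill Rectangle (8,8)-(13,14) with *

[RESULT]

+                                          
                                           
                *#    +++    ****          
               *#    ********              
              ##***** +++                  
             #*       +++    #####         
             *               #####         
            *                              
        *******                            
        *******     .                      
        *******     .                      
        *******     .                      
  ++++  *******     .                      
        *******                            
                                           
                                           
                                           
                                           
                                           
                                           
                                           


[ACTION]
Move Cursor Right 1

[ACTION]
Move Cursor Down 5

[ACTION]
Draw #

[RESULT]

                                           
                                           
                *#    +++    ****          
               *#    ********              
              ##***** +++                  
 #           #*       +++    #####         
             *               #####         
            *                              
        *******                            
        *******     .                      
        *******     .                      
        *******     .                      
  ++++  *******     .                      
        *******                            
                                           
                                           
                                           
                                           
                                           
                                           
                                           


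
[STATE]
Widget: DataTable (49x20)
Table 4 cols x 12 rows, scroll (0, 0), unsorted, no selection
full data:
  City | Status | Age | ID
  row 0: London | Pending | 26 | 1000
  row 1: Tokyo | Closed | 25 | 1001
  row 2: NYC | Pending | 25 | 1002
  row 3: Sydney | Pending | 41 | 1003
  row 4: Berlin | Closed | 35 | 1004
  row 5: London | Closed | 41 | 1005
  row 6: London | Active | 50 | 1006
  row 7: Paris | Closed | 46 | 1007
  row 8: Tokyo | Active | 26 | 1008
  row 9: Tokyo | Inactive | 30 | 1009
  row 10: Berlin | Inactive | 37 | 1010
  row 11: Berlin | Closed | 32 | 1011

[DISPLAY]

City  │Status  │Age│ID                           
──────┼────────┼───┼────                         
London│Pending │26 │1000                         
Tokyo │Closed  │25 │1001                         
NYC   │Pending │25 │1002                         
Sydney│Pending │41 │1003                         
Berlin│Closed  │35 │1004                         
London│Closed  │41 │1005                         
London│Active  │50 │1006                         
Paris │Closed  │46 │1007                         
Tokyo │Active  │26 │1008                         
Tokyo │Inactive│30 │1009                         
Berlin│Inactive│37 │1010                         
Berlin│Closed  │32 │1011                         
                                                 
                                                 
                                                 
                                                 
                                                 
                                                 


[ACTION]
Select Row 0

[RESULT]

City  │Status  │Age│ID                           
──────┼────────┼───┼────                         
>ondon│Pending │26 │1000                         
Tokyo │Closed  │25 │1001                         
NYC   │Pending │25 │1002                         
Sydney│Pending │41 │1003                         
Berlin│Closed  │35 │1004                         
London│Closed  │41 │1005                         
London│Active  │50 │1006                         
Paris │Closed  │46 │1007                         
Tokyo │Active  │26 │1008                         
Tokyo │Inactive│30 │1009                         
Berlin│Inactive│37 │1010                         
Berlin│Closed  │32 │1011                         
                                                 
                                                 
                                                 
                                                 
                                                 
                                                 


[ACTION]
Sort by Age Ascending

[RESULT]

City  │Status  │Ag▲│ID                           
──────┼────────┼───┼────                         
>okyo │Closed  │25 │1001                         
NYC   │Pending │25 │1002                         
London│Pending │26 │1000                         
Tokyo │Active  │26 │1008                         
Tokyo │Inactive│30 │1009                         
Berlin│Closed  │32 │1011                         
Berlin│Closed  │35 │1004                         
Berlin│Inactive│37 │1010                         
Sydney│Pending │41 │1003                         
London│Closed  │41 │1005                         
Paris │Closed  │46 │1007                         
London│Active  │50 │1006                         
                                                 
                                                 
                                                 
                                                 
                                                 
                                                 


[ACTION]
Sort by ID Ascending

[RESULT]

City  │Status  │Age│ID ▲                         
──────┼────────┼───┼────                         
>ondon│Pending │26 │1000                         
Tokyo │Closed  │25 │1001                         
NYC   │Pending │25 │1002                         
Sydney│Pending │41 │1003                         
Berlin│Closed  │35 │1004                         
London│Closed  │41 │1005                         
London│Active  │50 │1006                         
Paris │Closed  │46 │1007                         
Tokyo │Active  │26 │1008                         
Tokyo │Inactive│30 │1009                         
Berlin│Inactive│37 │1010                         
Berlin│Closed  │32 │1011                         
                                                 
                                                 
                                                 
                                                 
                                                 
                                                 


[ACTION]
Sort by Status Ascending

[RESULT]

City  │Status ▲│Age│ID                           
──────┼────────┼───┼────                         
>ondon│Active  │50 │1006                         
Tokyo │Active  │26 │1008                         
Tokyo │Closed  │25 │1001                         
Berlin│Closed  │35 │1004                         
London│Closed  │41 │1005                         
Paris │Closed  │46 │1007                         
Berlin│Closed  │32 │1011                         
Tokyo │Inactive│30 │1009                         
Berlin│Inactive│37 │1010                         
London│Pending │26 │1000                         
NYC   │Pending │25 │1002                         
Sydney│Pending │41 │1003                         
                                                 
                                                 
                                                 
                                                 
                                                 
                                                 


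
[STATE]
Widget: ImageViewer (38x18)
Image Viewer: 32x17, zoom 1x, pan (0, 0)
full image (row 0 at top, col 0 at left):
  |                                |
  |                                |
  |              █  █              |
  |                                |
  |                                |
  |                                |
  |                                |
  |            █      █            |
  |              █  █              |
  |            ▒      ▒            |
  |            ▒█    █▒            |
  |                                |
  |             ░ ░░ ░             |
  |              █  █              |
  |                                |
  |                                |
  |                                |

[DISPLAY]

                                      
                                      
              █  █                    
                                      
                                      
                                      
                                      
            █      █                  
              █  █                    
            ▒      ▒                  
            ▒█    █▒                  
                                      
             ░ ░░ ░                   
              █  █                    
                                      
                                      
                                      
                                      


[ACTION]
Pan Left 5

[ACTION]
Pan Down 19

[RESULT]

                                      
                                      
                                      
                                      
                                      
                                      
                                      
                                      
                                      
                                      
                                      
                                      
                                      
                                      
                                      
                                      
                                      
                                      


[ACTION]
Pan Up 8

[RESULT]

                                      
             ░ ░░ ░                   
              █  █                    
                                      
                                      
                                      
                                      
                                      
                                      
                                      
                                      
                                      
                                      
                                      
                                      
                                      
                                      
                                      


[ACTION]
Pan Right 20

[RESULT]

                                      
                                      
                                      
                                      
                                      
                                      
                                      
                                      
                                      
                                      
                                      
                                      
                                      
                                      
                                      
                                      
                                      
                                      
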